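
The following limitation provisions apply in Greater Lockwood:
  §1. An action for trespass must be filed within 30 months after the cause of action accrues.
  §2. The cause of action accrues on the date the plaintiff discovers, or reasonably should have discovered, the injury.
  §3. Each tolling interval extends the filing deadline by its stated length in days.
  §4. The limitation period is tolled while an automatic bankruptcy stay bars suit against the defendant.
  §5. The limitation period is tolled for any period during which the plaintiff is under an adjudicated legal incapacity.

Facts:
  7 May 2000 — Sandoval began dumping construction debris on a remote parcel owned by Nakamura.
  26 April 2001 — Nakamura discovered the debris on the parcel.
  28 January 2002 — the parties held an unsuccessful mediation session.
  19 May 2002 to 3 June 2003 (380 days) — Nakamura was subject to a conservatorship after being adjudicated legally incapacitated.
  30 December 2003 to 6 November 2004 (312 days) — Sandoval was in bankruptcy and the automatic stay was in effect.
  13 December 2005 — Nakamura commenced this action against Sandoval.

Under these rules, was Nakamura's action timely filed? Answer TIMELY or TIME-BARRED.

TIME-BARRED

The claim did not accrue until Nakamura discovered the injury on 26 April 2001; the 7 May 2000 act date does not start the clock under the stated rule.
The untolled deadline — 30 months after 26 April 2001 — is 26 October 2003.
The plaintiff's legal incapacity from 19 May 2002 to 3 June 2003 tolled the period for 380 days, extending the deadline to 9 November 2004.
The automatic bankruptcy stay from 30 December 2003 to 6 November 2004 tolled the period for 312 days, extending the deadline to 17 September 2005.
Nothing else in the chronology tolls or restarts the period.
Filing on 13 December 2005 missed the 17 September 2005 deadline — the action is time-barred.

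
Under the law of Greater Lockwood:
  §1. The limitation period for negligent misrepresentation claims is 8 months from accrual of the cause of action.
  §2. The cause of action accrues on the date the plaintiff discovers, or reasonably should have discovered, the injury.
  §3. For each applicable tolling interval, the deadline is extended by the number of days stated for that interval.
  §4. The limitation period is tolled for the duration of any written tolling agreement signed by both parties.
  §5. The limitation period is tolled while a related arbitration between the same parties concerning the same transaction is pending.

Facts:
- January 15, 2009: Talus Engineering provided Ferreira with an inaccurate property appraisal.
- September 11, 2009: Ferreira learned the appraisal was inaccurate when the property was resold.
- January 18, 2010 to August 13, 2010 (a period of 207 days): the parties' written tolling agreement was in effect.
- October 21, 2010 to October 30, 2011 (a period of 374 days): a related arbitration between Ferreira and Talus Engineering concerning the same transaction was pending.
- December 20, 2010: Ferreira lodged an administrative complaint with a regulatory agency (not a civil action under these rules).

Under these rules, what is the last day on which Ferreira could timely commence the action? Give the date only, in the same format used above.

Accrual is tied to discovery, so the period began on September 11, 2009 rather than on January 15, 2009 when the act occurred.
Adding the 8 months base period to September 11, 2009 gives a deadline of May 11, 2010, before any tolling.
Because the written tolling agreement ran from January 18, 2010 to August 13, 2010, the deadline is extended by 207 days to December 4, 2010.
The pending related arbitration from October 21, 2010 to October 30, 2011 tolled the period for 374 days, extending the deadline to December 13, 2011.
None of the other events listed affects the running of the period under the stated rules.

December 13, 2011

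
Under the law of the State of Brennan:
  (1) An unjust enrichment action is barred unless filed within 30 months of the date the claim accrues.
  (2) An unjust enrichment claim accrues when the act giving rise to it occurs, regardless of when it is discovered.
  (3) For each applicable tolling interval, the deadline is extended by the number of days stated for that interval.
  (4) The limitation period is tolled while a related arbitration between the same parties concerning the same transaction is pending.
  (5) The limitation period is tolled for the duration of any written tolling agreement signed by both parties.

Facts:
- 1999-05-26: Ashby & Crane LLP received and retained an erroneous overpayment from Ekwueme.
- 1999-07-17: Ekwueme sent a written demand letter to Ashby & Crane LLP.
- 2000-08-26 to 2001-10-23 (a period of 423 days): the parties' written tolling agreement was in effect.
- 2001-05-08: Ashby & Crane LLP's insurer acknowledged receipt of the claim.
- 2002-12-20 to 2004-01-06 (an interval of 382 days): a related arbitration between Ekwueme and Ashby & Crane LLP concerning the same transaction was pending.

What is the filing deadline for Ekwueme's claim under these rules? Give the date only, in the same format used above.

2004-02-09

The claim accrued on 1999-05-26, the date of the act.
The untolled deadline — 30 months after 1999-05-26 — is 2001-11-26.
The written tolling agreement from 2000-08-26 to 2001-10-23 tolled the period for 423 days, extending the deadline to 2003-01-23.
The period was tolled for 382 days by the pending related arbitration (2002-12-20 to 2004-01-06), pushing the deadline to 2004-02-09.
Nothing else in the chronology tolls or restarts the period.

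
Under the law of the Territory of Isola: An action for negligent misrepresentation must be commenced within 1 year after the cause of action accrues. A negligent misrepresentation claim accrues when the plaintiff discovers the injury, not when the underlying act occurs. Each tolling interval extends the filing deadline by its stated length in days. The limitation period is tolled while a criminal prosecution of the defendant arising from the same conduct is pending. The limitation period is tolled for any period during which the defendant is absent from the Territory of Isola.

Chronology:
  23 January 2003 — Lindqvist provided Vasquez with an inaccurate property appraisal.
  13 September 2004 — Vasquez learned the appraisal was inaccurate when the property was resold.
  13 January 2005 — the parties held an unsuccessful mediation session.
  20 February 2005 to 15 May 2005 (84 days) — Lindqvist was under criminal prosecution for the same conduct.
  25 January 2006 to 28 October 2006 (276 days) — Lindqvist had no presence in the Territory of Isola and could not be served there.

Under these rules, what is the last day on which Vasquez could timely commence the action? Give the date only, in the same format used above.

Under the discovery rule, the claim accrued on 13 September 2004, when Vasquez discovered the injury — not on the 23 January 2003 date of the underlying act.
1 year from 13 September 2004 is 13 September 2005.
The period was tolled for 84 days by the pending criminal prosecution (20 February 2005 to 15 May 2005), pushing the deadline to 6 December 2005.
The defendant's absence from the jurisdiction starting 25 January 2006 came too late — the period had run on 6 December 2005 — and so does not extend the deadline.
Nothing else in the chronology tolls or restarts the period.

6 December 2005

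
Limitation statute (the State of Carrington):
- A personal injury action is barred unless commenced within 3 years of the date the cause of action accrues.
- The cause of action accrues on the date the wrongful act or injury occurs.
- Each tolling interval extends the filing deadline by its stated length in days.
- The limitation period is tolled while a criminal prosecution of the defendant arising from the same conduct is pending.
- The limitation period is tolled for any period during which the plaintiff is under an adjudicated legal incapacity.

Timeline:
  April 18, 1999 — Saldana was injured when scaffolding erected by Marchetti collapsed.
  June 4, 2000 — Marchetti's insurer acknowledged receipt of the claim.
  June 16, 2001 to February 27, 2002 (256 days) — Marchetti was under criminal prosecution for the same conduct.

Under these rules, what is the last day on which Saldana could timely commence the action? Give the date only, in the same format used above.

The claim accrued on April 18, 1999, when the wrongful act occurred.
Adding the 3 years base period to April 18, 1999 gives a deadline of April 18, 2002, before any tolling.
The pending criminal prosecution from June 16, 2001 to February 27, 2002 tolled the period for 256 days, extending the deadline to December 30, 2002.
The other events in the timeline have no effect on the limitation period under the stated rules.

December 30, 2002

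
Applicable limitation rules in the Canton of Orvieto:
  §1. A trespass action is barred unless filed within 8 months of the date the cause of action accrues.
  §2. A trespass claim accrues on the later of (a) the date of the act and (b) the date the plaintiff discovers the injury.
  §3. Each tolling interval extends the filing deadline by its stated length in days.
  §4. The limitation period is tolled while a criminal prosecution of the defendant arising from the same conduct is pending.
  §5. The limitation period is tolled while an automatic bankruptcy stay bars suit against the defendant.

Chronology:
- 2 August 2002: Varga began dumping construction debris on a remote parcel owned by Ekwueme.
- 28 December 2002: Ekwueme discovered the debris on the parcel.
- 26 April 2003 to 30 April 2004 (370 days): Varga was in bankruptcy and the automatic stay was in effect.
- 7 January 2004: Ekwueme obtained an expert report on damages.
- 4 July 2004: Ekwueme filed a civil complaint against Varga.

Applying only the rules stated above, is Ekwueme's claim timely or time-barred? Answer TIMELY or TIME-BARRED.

Taking the later of the act (2 August 2002) and discovery (28 December 2002), the claim accrued on 28 December 2002.
8 months from 28 December 2002 is 28 August 2003.
Because the automatic bankruptcy stay ran from 26 April 2003 to 30 April 2004, the deadline is extended by 370 days to 1 September 2004.
None of the other events listed affects the running of the period under the stated rules.
The 4 July 2004 filing precedes the 1 September 2004 deadline; the claim is timely.

TIMELY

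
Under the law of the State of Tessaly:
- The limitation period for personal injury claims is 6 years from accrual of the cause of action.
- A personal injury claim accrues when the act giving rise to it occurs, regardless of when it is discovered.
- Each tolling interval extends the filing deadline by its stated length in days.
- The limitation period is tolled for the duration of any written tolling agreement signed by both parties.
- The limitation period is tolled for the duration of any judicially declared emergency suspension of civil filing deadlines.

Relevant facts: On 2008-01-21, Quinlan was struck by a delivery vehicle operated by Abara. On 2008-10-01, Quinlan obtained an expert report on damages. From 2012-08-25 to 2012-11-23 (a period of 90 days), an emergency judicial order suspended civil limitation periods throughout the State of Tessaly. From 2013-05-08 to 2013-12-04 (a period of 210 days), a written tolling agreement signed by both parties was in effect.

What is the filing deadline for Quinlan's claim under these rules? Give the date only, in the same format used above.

2014-11-17

The claim accrued on 2008-01-21, when the wrongful act occurred.
Adding the 6 years base period to 2008-01-21 gives a deadline of 2014-01-21, before any tolling.
The emergency suspension of filing deadlines from 2012-08-25 to 2012-11-23 tolled the period for 90 days, extending the deadline to 2014-04-21.
The written tolling agreement from 2013-05-08 to 2013-12-04 tolled the period for 210 days, extending the deadline to 2014-11-17.
Nothing else in the chronology tolls or restarts the period.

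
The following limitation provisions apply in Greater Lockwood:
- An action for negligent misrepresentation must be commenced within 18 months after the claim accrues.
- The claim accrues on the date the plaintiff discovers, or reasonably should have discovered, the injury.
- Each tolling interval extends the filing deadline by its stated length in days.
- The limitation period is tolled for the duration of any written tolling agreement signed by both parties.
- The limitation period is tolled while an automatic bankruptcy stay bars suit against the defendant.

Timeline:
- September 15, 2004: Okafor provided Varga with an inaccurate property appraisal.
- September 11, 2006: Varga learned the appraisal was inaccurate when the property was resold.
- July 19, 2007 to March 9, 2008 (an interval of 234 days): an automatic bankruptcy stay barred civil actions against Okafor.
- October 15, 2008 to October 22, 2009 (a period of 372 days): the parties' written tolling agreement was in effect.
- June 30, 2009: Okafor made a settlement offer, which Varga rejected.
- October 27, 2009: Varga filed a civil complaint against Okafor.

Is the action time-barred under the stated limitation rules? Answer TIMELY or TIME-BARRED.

TIMELY

The claim did not accrue until Varga discovered the injury on September 11, 2006; the September 15, 2004 act date does not start the clock under the stated rule.
The untolled deadline — 18 months after September 11, 2006 — is March 11, 2008.
The period was tolled for 234 days by the automatic bankruptcy stay (July 19, 2007 to March 9, 2008), pushing the deadline to October 31, 2008.
The written tolling agreement from October 15, 2008 to October 22, 2009 tolled the period for 372 days, extending the deadline to November 7, 2009.
The other events in the timeline have no effect on the limitation period under the stated rules.
The October 27, 2009 filing precedes the November 7, 2009 deadline; the claim is timely.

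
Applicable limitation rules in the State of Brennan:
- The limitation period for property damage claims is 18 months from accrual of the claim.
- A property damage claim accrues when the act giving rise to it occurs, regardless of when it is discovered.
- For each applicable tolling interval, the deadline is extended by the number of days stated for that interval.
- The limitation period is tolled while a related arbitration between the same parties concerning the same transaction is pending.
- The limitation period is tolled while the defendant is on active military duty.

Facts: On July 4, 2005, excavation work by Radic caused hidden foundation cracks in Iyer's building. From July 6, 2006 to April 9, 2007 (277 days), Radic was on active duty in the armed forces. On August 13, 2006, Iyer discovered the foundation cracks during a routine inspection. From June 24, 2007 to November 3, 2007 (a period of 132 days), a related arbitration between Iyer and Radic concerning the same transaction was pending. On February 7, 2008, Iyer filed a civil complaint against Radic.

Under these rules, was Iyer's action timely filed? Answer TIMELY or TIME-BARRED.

Because the rule ties accrual to occurrence, the claim accrued on July 4, 2005, not on the August 13, 2006 discovery date.
The untolled deadline — 18 months after July 4, 2005 — is January 4, 2007.
The period was tolled for 277 days by the defendant's active military service (July 6, 2006 to April 9, 2007), pushing the deadline to October 8, 2007.
The pending related arbitration from June 24, 2007 to November 3, 2007 tolled the period for 132 days, extending the deadline to February 17, 2008.
The February 7, 2008 filing precedes the February 17, 2008 deadline; the claim is timely.

TIMELY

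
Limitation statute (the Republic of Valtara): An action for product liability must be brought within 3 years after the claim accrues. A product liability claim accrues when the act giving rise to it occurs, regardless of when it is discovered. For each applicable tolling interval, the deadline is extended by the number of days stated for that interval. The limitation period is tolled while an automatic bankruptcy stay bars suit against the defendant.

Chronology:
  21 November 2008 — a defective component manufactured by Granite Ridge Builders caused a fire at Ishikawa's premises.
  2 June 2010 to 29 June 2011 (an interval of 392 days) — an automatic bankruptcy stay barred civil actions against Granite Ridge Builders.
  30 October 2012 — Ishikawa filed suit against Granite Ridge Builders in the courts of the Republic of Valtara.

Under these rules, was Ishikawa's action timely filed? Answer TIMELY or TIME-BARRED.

The claim accrued on 21 November 2008, when the wrongful act occurred.
Adding the 3 years base period to 21 November 2008 gives a deadline of 21 November 2011, before any tolling.
The automatic bankruptcy stay from 2 June 2010 to 29 June 2011 tolled the period for 392 days, extending the deadline to 17 December 2012.
Filing on 30 October 2012 beat the 17 December 2012 deadline — the action is timely.

TIMELY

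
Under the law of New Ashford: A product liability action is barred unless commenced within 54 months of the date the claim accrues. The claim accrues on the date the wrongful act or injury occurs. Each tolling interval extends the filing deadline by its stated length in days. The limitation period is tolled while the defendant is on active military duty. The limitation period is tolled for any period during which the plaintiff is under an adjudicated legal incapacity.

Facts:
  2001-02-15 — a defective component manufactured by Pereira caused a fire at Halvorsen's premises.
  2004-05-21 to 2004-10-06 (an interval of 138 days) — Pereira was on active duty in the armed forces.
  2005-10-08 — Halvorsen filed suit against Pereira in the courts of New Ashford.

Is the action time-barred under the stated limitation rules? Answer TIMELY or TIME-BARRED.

TIMELY

The limitation period began to run on 2001-02-15.
54 months from 2001-02-15 is 2005-08-15.
The period was tolled for 138 days by the defendant's active military service (2004-05-21 to 2004-10-06), pushing the deadline to 2005-12-31.
The 2005-10-08 filing precedes the 2005-12-31 deadline; the claim is timely.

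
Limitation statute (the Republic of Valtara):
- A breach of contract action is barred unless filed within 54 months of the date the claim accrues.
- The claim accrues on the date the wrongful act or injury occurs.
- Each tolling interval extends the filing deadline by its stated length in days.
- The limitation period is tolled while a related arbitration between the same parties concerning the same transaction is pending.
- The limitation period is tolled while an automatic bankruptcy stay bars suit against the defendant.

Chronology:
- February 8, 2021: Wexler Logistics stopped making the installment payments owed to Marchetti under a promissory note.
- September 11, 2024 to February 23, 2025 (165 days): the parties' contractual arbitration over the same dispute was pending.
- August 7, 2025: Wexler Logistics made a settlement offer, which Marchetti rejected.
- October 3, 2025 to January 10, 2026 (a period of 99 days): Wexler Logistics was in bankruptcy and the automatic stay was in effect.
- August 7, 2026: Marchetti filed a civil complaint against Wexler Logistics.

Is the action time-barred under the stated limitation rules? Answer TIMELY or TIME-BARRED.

TIME-BARRED

The claim accrued on February 8, 2021, when the wrongful act occurred.
The untolled deadline — 54 months after February 8, 2021 — is August 8, 2025.
The pending related arbitration from September 11, 2024 to February 23, 2025 tolled the period for 165 days, extending the deadline to January 20, 2026.
The automatic bankruptcy stay from October 3, 2025 to January 10, 2026 tolled the period for 99 days, extending the deadline to April 29, 2026.
Nothing else in the chronology tolls or restarts the period.
Filing on August 7, 2026 missed the April 29, 2026 deadline — the action is time-barred.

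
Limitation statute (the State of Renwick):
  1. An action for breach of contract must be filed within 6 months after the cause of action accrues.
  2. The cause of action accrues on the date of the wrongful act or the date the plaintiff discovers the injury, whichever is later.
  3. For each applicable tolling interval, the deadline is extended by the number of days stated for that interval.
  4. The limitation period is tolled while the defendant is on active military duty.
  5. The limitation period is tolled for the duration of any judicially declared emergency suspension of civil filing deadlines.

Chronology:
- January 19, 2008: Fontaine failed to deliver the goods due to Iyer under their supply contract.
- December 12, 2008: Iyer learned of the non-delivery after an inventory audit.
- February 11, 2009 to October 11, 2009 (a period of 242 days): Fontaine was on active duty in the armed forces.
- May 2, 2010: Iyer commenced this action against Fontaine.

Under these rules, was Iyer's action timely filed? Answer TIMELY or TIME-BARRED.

Because discovery on December 12, 2008 post-dates the January 19, 2008 act, accrual under the later-of rule falls on December 12, 2008.
Adding the 6 months base period to December 12, 2008 gives a deadline of June 12, 2009, before any tolling.
Because the defendant's active military service ran from February 11, 2009 to October 11, 2009, the deadline is extended by 242 days to February 9, 2010.
Iyer filed on May 2, 2010, after the February 9, 2010 deadline, so the action is time-barred.

TIME-BARRED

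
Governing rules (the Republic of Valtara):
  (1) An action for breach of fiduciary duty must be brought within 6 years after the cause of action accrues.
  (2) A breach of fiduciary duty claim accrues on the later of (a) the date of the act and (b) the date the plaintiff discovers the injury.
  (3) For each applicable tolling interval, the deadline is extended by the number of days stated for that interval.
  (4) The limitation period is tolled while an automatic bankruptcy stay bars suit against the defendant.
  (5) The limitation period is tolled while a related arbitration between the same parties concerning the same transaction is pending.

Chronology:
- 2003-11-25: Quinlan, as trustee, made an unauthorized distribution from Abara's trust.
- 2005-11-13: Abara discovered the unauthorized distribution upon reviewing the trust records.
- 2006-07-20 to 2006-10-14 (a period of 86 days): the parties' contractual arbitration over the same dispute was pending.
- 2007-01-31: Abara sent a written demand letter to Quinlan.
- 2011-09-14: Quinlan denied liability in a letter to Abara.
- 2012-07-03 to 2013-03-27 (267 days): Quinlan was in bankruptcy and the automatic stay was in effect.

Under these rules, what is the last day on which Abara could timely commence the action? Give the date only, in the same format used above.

The claim accrued on 2005-11-13 — the later of the 2003-11-25 act and the 2005-11-13 discovery.
The untolled deadline — 6 years after 2005-11-13 — is 2011-11-13.
The period was tolled for 86 days by the pending related arbitration (2006-07-20 to 2006-10-14), pushing the deadline to 2012-02-07.
The automatic bankruptcy stay from 2012-07-03 to 2013-03-27 began after the period had already run on 2012-02-07, so it has no tolling effect.
None of the other events listed affects the running of the period under the stated rules.

2012-02-07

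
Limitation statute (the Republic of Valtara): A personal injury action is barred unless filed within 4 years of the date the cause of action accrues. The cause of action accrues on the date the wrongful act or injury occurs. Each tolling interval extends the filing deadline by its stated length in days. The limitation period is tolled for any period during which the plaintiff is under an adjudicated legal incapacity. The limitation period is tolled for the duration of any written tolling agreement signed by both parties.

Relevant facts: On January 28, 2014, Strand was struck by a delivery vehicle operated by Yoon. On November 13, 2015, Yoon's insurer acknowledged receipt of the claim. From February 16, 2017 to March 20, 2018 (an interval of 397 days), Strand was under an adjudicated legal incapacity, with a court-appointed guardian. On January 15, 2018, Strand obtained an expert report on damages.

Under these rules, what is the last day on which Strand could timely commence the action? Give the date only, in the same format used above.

The claim accrued on January 28, 2014, when the wrongful act occurred.
Adding the 4 years base period to January 28, 2014 gives a deadline of January 28, 2018, before any tolling.
Because the plaintiff's legal incapacity ran from February 16, 2017 to March 20, 2018, the deadline is extended by 397 days to March 1, 2019.
Nothing else in the chronology tolls or restarts the period.

March 1, 2019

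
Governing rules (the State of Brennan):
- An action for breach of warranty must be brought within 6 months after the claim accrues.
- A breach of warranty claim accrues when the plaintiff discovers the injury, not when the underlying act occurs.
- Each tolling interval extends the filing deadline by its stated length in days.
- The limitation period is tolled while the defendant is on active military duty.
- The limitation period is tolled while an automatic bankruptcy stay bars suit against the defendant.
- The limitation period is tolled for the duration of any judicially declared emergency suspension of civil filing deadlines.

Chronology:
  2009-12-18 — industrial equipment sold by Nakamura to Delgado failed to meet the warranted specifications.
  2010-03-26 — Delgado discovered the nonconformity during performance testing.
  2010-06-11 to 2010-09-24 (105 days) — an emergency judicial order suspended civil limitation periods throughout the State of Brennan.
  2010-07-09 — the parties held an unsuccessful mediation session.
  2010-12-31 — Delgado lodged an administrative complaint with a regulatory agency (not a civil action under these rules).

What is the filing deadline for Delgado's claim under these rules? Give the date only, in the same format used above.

The claim did not accrue until Delgado discovered the injury on 2010-03-26; the 2009-12-18 act date does not start the clock under the stated rule.
The untolled deadline — 6 months after 2010-03-26 — is 2010-09-26.
The period was tolled for 105 days by the emergency suspension of filing deadlines (2010-06-11 to 2010-09-24), pushing the deadline to 2011-01-09.
The other events in the timeline have no effect on the limitation period under the stated rules.

2011-01-09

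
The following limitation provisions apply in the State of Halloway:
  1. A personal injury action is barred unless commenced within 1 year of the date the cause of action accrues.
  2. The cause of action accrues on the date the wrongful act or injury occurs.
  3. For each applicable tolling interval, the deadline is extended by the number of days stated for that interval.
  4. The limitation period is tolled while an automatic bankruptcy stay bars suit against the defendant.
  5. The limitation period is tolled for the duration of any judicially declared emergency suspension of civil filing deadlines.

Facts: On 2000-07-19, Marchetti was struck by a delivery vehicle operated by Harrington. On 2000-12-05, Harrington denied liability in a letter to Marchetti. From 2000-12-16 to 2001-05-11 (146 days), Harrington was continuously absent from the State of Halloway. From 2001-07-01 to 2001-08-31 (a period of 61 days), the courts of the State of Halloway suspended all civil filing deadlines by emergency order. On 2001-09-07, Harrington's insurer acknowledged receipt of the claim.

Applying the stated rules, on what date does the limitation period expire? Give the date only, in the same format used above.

The cause of action accrued on 2000-07-19, the date of the act.
The untolled deadline — 1 year after 2000-07-19 — is 2001-07-19.
Because the emergency suspension of filing deadlines ran from 2001-07-01 to 2001-08-31, the deadline is extended by 61 days to 2001-09-18.
No stated provision tolls the period for the defendant's absence, so the interval from 2000-12-16 to 2001-05-11 has no effect on the deadline.
The other events in the timeline have no effect on the limitation period under the stated rules.

2001-09-18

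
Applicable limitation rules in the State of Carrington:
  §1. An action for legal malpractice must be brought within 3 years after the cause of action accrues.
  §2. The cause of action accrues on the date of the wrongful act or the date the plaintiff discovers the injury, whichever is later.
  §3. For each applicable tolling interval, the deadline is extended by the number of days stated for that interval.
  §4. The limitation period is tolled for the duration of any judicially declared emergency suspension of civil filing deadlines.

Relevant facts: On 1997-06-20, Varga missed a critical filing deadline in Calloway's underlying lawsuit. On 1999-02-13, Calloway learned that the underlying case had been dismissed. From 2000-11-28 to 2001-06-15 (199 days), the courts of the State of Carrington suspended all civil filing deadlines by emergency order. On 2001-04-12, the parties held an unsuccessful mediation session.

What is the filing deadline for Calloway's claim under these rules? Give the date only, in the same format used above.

2002-08-31

Taking the later of the act (1997-06-20) and discovery (1999-02-13), the claim accrued on 1999-02-13.
The untolled deadline — 3 years after 1999-02-13 — is 2002-02-13.
Because the emergency suspension of filing deadlines ran from 2000-11-28 to 2001-06-15, the deadline is extended by 199 days to 2002-08-31.
The other events in the timeline have no effect on the limitation period under the stated rules.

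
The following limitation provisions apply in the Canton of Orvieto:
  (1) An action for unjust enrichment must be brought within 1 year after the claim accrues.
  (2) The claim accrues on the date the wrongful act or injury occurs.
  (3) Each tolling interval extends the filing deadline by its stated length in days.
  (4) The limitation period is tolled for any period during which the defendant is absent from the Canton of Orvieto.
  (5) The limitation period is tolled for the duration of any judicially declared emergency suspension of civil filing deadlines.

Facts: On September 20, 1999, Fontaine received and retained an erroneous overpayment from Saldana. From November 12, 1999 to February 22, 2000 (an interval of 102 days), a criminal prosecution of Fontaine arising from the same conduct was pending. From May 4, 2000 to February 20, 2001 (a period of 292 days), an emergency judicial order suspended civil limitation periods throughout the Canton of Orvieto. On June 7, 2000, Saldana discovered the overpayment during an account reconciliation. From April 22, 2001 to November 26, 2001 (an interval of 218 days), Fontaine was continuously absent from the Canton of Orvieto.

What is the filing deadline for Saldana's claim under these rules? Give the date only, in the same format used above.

February 12, 2002

Accrual is governed by the date of the act, so the period began to run on September 20, 1999; the later discovery on June 7, 2000 is irrelevant under the stated rule.
The untolled deadline — 1 year after September 20, 1999 — is September 20, 2000.
The emergency suspension of filing deadlines from May 4, 2000 to February 20, 2001 tolled the period for 292 days, extending the deadline to July 9, 2001.
Because the defendant's absence from the jurisdiction ran from April 22, 2001 to November 26, 2001, the deadline is extended by 218 days to February 12, 2002.
Although a criminal prosecution ran from November 12, 1999 to February 22, 2000, the stated rules do not make that a tolling event, so it is disregarded.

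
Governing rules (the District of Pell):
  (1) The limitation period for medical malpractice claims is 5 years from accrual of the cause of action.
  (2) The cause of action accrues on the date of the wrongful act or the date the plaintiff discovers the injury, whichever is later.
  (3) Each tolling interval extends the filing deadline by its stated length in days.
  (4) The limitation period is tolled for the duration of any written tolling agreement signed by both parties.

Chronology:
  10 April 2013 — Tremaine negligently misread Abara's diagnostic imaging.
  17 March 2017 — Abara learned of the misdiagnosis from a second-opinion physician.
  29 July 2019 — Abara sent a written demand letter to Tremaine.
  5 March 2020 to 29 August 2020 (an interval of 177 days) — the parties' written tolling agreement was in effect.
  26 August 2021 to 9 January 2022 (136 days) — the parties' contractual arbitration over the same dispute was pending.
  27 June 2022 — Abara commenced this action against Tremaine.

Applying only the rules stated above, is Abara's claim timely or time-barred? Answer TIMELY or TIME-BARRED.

TIMELY

Because discovery on 17 March 2017 post-dates the 10 April 2013 act, accrual under the later-of rule falls on 17 March 2017.
Adding the 5 years base period to 17 March 2017 gives a deadline of 17 March 2022, before any tolling.
The written tolling agreement from 5 March 2020 to 29 August 2020 tolled the period for 177 days, extending the deadline to 10 September 2022.
The pending related arbitration from 26 August 2021 to 9 January 2022 does not toll the period, because no stated rule makes a pending arbitration a tolling event.
Nothing else in the chronology tolls or restarts the period.
Filing on 27 June 2022 beat the 10 September 2022 deadline — the action is timely.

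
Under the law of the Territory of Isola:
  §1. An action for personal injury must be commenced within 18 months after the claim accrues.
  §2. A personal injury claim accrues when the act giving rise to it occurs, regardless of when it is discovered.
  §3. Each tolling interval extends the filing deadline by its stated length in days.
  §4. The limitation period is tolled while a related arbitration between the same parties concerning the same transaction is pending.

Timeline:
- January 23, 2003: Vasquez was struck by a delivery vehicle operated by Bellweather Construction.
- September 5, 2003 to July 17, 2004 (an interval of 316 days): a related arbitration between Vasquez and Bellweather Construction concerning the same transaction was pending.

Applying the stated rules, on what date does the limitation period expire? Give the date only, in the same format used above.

The limitation period began to run on January 23, 2003.
The untolled deadline — 18 months after January 23, 2003 — is July 23, 2004.
Because the pending related arbitration ran from September 5, 2003 to July 17, 2004, the deadline is extended by 316 days to June 4, 2005.

June 4, 2005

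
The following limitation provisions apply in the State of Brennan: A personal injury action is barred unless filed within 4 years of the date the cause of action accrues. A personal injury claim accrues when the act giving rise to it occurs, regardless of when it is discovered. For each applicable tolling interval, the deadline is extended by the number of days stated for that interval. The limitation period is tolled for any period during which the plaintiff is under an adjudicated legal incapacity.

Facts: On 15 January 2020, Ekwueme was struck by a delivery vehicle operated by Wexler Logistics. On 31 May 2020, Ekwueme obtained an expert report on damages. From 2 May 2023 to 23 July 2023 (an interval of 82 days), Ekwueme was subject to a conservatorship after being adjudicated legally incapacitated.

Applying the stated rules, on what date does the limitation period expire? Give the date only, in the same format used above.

6 April 2024

The claim accrued on 15 January 2020, when the wrongful act occurred.
The untolled deadline — 4 years after 15 January 2020 — is 15 January 2024.
The period was tolled for 82 days by the plaintiff's legal incapacity (2 May 2023 to 23 July 2023), pushing the deadline to 6 April 2024.
Nothing else in the chronology tolls or restarts the period.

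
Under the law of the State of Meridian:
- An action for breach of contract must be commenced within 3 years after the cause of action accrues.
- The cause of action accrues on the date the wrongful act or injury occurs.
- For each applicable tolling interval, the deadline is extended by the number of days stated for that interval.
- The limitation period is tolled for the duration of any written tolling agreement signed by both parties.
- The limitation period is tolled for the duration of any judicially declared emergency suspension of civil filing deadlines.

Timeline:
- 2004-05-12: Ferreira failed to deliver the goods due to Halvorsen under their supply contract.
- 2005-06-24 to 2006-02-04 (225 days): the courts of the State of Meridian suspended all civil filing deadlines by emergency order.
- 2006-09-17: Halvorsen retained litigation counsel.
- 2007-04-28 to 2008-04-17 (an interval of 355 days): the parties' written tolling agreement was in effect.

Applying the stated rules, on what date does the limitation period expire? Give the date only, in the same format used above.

2008-12-12

The limitation period began to run on 2004-05-12.
The untolled deadline — 3 years after 2004-05-12 — is 2007-05-12.
Because the emergency suspension of filing deadlines ran from 2005-06-24 to 2006-02-04, the deadline is extended by 225 days to 2007-12-23.
The written tolling agreement from 2007-04-28 to 2008-04-17 tolled the period for 355 days, extending the deadline to 2008-12-12.
None of the other events listed affects the running of the period under the stated rules.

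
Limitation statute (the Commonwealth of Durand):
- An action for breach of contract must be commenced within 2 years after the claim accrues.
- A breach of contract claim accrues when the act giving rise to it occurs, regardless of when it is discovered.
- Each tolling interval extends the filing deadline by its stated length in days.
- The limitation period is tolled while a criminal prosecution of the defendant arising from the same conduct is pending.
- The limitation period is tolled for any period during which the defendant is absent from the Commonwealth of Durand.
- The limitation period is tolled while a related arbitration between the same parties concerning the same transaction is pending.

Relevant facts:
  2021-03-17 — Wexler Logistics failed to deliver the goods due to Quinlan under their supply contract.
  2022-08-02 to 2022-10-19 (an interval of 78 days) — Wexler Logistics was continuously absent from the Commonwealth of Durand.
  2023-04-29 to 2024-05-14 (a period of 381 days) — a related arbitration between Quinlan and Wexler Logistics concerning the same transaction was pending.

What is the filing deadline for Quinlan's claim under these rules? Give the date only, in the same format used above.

The claim accrued on 2021-03-17, when the wrongful act occurred.
2 years from 2021-03-17 is 2023-03-17.
Because the defendant's absence from the jurisdiction ran from 2022-08-02 to 2022-10-19, the deadline is extended by 78 days to 2023-06-03.
The period was tolled for 381 days by the pending related arbitration (2023-04-29 to 2024-05-14), pushing the deadline to 2024-06-18.

2024-06-18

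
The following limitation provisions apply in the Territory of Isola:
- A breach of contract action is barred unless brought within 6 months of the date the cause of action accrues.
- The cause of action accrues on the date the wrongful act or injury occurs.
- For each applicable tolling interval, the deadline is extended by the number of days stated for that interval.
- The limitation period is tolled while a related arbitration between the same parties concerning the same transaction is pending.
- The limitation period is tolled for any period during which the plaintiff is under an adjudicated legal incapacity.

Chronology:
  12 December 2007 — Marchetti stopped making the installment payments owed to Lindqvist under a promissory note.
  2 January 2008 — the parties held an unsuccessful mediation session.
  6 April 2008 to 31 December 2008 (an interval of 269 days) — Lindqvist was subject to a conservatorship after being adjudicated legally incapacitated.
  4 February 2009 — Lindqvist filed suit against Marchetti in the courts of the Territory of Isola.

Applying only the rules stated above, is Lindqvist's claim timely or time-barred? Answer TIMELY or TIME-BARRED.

TIMELY

The cause of action accrued on 12 December 2007, the date of the act.
The untolled deadline — 6 months after 12 December 2007 — is 12 June 2008.
The period was tolled for 269 days by the plaintiff's legal incapacity (6 April 2008 to 31 December 2008), pushing the deadline to 8 March 2009.
The other events in the timeline have no effect on the limitation period under the stated rules.
Lindqvist filed on 4 February 2009, before the 8 March 2009 deadline, so the action is timely.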